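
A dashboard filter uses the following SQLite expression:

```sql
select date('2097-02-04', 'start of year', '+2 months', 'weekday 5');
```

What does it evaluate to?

2097-03-01

`start of year` rewinds 2097-02-04 to 2097-01-01.
Adding +2 months to 2097-01-01 gives 2097-03-01.
`weekday 5` advances to the next Friday; 2097-03-01 is already a Friday, so it stays at 2097-03-01.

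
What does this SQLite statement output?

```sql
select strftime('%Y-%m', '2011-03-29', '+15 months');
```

First apply '+15 months': 2011-03-29 → 2012-06-29.
`%Y-%m` extracts the year-month: 2012-06.

2012-06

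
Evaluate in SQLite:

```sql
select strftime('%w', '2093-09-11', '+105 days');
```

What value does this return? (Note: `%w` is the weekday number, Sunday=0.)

First apply '+105 days': 2093-09-11 → 2093-12-25.
2093-12-25 is a Friday; with Sunday=0 that is 5.

5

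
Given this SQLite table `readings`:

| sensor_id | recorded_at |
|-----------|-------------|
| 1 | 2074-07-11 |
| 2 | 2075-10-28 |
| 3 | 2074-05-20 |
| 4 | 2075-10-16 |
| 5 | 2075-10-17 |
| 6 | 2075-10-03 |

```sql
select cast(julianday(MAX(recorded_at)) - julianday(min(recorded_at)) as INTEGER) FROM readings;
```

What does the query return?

526

MIN = 2074-05-20, MAX = 2075-10-28.
11 days remain in May 2074 after the 20th (31 − 20).
Full months from June 2074 through September 2075 contribute their day counts.
Then 28 days into October 2075.
Total: 11 + 30 + 31 + 31 + 30 + 31 + 30 + 31 + 31 + 28 + 31 + 30 + 31 + 30 + 31 + 31 + 30 + 28 = 526.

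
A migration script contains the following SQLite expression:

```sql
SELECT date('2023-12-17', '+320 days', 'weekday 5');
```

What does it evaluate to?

2024-11-01

Applying '+320 days' to 2023-12-17: counting 320 days forward gives 2024-11-01.
`weekday 5` advances to the next Friday; 2024-11-01 is already a Friday, so it stays at 2024-11-01.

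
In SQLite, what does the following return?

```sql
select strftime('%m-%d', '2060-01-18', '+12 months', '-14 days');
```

01-04

First apply '+12 months', '-14 days': 2060-01-18 → 2061-01-04.
`%m-%d` extracts the month-day: 01-04.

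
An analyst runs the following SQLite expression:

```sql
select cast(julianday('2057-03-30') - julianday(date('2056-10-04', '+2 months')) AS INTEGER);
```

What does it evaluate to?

Adding +2 months to 2056-10-04 gives 2056-12-04.
27 days remain in December 2056 after the 4th (31 − 4).
January 2057: 31 days.
February 2057: 28 days.
Then 30 days into March 2057.
Total: 27 + 31 + 28 + 30 = 116.

116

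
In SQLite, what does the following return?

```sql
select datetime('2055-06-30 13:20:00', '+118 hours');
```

2055-07-05 11:20:00

+118 hours from 2055-06-30 13:20:00 is 2055-07-05 11:20:00 (crosses midnight).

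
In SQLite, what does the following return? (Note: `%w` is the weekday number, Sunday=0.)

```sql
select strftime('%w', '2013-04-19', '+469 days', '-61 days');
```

0

First apply '+469 days', '-61 days': 2013-04-19 → 2014-06-01.
2014-06-01 is a Sunday; with Sunday=0 that is 0.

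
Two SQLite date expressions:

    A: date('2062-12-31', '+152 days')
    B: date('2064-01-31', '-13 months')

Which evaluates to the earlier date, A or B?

B

A = 2063-06-01.
B = 2062-12-31.
B is earlier.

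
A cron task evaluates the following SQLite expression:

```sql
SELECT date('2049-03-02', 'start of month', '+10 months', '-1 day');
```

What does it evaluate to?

2049-12-31

`start of month` rewinds 2049-03-02 to 2049-03-01.
Adding +10 months to 2049-03-01 gives 2050-01-01.
Going back 1 day from 2050-01-01 reaches 2049-12-31 (last day of December, 31 days).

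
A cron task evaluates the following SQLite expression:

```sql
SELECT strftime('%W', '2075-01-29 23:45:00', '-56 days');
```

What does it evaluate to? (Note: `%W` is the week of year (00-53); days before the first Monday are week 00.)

49

First apply '-56 days': 2075-01-29 23:45:00 → 2074-12-04 23:45:00.
2074-12-04 is a Tuesday. SQLite's %W counts Mondays since the year started; the result is 49.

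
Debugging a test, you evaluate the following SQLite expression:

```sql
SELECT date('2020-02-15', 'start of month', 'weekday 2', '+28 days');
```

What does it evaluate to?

2020-03-03

`start of month` rewinds 2020-02-15 to 2020-02-01.
`weekday 2` advances to the next Tuesday; 2020-02-01 is a Saturday, so it moves forward to 2020-02-04.
February 2020 has 29 days; 25 remain after the 4th, so 26 days reach 2020-03-01.
Advancing 2 more days within March lands on 2020-03-03.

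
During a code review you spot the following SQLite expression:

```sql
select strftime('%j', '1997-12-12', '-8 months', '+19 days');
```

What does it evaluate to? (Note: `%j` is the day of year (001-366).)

121

First apply '-8 months', '+19 days': 1997-12-12 → 1997-05-01.
Day-of-year for 1997-05-01: days since 1997-01-01 inclusive = 121, zero-padded to 121.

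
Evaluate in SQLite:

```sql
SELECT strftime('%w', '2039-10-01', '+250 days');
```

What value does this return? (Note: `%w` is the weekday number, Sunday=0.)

4

First apply '+250 days': 2039-10-01 → 2040-06-07.
2040-06-07 is a Thursday; with Sunday=0 that is 4.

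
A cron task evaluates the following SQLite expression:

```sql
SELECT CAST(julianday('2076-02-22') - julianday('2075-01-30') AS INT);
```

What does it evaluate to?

1 day remains in January 2075 after the 30th (31 − 30).
Full months from February 2075 through January 2076 contribute their day counts.
Then 22 days into February 2076.
Total: 1 + 28 + 31 + 30 + 31 + 30 + 31 + 31 + 30 + 31 + 30 + 31 + 31 + 22 = 388.

388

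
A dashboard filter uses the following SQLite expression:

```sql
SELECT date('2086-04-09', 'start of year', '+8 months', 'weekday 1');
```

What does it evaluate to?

`start of year` rewinds 2086-04-09 to 2086-01-01.
Adding +8 months to 2086-01-01 gives 2086-09-01.
`weekday 1` advances to the next Monday; 2086-09-01 is a Sunday, so it moves forward to 2086-09-02.

2086-09-02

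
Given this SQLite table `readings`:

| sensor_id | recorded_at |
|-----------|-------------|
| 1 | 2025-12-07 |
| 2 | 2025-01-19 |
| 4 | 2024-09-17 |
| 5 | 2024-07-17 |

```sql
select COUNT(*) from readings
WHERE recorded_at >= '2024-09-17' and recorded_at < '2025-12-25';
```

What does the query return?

Rows in [2024-09-17, 2025-12-25): 2025-12-07, 2025-01-19, 2024-09-17 → 3 rows.

3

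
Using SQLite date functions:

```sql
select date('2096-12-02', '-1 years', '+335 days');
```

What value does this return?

Adding -1 year to 2096-12-02 gives 2095-12-02.
Applying '+335 days' to 2095-12-02: counting 335 days forward gives 2096-11-01.

2096-11-01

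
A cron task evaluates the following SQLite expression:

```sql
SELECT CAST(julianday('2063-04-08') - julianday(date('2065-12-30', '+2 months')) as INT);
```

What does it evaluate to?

-1059

Adding +2 months to 2065-12-30 targets 2066-02-30. February 2066 has only 28 days, so SQLite normalizes the 2-day overflow forward to 2066-03-02.
22 days remain in April 2063 after the 8th (30 − 8).
Full months from May 2063 through February 2066 contribute their day counts.
Then 2 days into March 2066.
Total: 22 + 31 + 30 + 31 + 31 + 30 + 31 + 30 + 31 + 31 + 29 + 31 + 30 + 31 + 30 + 31 + 31 + 30 + 31 + 30 + 31 + 31 + 28 + 31 + 30 + 31 + 30 + 31 + 31 + 30 + 31 + 30 + 31 + 31 + 28 + 2 = 1059.
The subtraction is earlier − later, so the result is −1059 → -1059.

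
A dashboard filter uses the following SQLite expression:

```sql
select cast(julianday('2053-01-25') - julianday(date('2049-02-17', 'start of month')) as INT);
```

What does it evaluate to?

`start of month` rewinds 2049-02-17 to 2049-02-01.
27 days remain in February 2049 after the 1st (28 − 1).
Full months from March 2049 through December 2052 contribute their day counts.
Then 25 days into January 2053.
Total: 27 + 31 + 30 + 31 + 30 + 31 + 31 + 30 + 31 + 30 + 31 + 31 + 28 + 31 + 30 + 31 + 30 + 31 + 31 + 30 + 31 + 30 + 31 + 31 + 28 + 31 + 30 + 31 + 30 + 31 + 31 + 30 + 31 + 30 + 31 + 31 + 29 + 31 + 30 + 31 + 30 + 31 + 31 + 30 + 31 + 30 + 31 + 25 = 1454.

1454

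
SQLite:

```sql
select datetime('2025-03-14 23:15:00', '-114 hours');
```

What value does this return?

2025-03-10 05:15:00

-114 hours from 2025-03-14 23:15:00 is 2025-03-10 05:15:00 (crosses midnight).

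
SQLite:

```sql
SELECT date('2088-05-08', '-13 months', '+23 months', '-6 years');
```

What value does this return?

2083-03-08

Adding -13 months to 2088-05-08 gives 2087-04-08.
Adding +23 months to 2087-04-08 gives 2089-03-08.
Adding -6 years to 2089-03-08 gives 2083-03-08.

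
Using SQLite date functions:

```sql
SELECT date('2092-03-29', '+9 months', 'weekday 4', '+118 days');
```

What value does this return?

2093-04-29

Adding +9 months to 2092-03-29 gives 2092-12-29.
`weekday 4` advances to the next Thursday; 2092-12-29 is a Monday, so it moves forward to 2093-01-01.
Applying '+118 days' to 2093-01-01: counting 118 days forward gives 2093-04-29.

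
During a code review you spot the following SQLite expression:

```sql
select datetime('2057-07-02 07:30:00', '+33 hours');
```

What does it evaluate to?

+33 hours from 2057-07-02 07:30:00 is 2057-07-03 16:30:00 (crosses midnight).

2057-07-03 16:30:00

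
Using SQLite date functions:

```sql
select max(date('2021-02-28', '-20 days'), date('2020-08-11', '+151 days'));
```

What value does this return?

2021-02-08

date('2021-02-28', '-20 days') → 2021-02-08.
date('2020-08-11', '+151 days') → 2021-01-09.
Later of the two is 2021-02-08.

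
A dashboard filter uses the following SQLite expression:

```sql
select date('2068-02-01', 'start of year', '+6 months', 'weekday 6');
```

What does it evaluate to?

2068-07-07

`start of year` rewinds 2068-02-01 to 2068-01-01.
Adding +6 months to 2068-01-01 gives 2068-07-01.
`weekday 6` advances to the next Saturday; 2068-07-01 is a Sunday, so it moves forward to 2068-07-07.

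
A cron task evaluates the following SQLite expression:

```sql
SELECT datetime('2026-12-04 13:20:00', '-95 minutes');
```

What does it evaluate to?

2026-12-04 11:45:00

95 minutes = 1h 35m; -95 minutes from 2026-12-04 13:20:00 is 2026-12-04 11:45:00.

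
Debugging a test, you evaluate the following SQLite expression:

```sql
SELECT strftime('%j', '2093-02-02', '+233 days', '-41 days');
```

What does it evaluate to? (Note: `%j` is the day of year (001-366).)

First apply '+233 days', '-41 days': 2093-02-02 → 2093-08-13.
Day-of-year for 2093-08-13: days since 2093-01-01 inclusive = 225, zero-padded to 225.

225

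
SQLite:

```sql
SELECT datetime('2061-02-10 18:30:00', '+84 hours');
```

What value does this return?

+84 hours from 2061-02-10 18:30:00 is 2061-02-14 06:30:00 (crosses midnight).

2061-02-14 06:30:00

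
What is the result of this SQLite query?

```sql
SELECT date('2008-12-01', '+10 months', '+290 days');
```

Adding +10 months to 2008-12-01 gives 2009-10-01.
Applying '+290 days' to 2009-10-01: counting 290 days forward gives 2010-07-18.

2010-07-18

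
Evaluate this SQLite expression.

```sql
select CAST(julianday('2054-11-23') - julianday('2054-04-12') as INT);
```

225

18 days remain in April 2054 after the 12th (30 − 12).
Full months from May 2054 through October 2054 contribute their day counts.
Then 23 days into November 2054.
Total: 18 + 31 + 30 + 31 + 31 + 30 + 31 + 23 = 225.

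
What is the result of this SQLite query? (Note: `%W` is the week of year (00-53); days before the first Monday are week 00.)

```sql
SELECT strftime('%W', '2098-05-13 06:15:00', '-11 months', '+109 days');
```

First apply '-11 months', '+109 days': 2098-05-13 06:15:00 → 2097-09-30 06:15:00.
2097-09-30 is a Monday. SQLite's %W counts Mondays since the year started; the result is 39.

39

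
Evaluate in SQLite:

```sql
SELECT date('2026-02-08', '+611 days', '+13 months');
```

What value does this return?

2028-11-12

Applying '+611 days' to 2026-02-08: counting 611 days forward gives 2027-10-12.
Adding +13 months to 2027-10-12 gives 2028-11-12.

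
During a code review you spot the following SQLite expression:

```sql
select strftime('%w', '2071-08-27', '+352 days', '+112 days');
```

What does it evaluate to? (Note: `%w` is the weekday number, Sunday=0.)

First apply '+352 days', '+112 days': 2071-08-27 → 2072-12-03.
2072-12-03 is a Saturday; with Sunday=0 that is 6.

6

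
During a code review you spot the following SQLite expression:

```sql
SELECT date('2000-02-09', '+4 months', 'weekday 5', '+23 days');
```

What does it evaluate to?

Adding +4 months to 2000-02-09 gives 2000-06-09.
`weekday 5` advances to the next Friday; 2000-06-09 is already a Friday, so it stays at 2000-06-09.
June 2000 has 30 days; 21 remain after the 9th, so 22 days reach 2000-07-01.
Advancing 1 more day within July lands on 2000-07-02.

2000-07-02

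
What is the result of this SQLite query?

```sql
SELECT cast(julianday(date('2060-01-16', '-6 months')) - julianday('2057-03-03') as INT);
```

865

Adding -6 months to 2060-01-16 gives 2059-07-16.
28 days remain in March 2057 after the 3rd (31 − 3).
Full months from April 2057 through June 2059 contribute their day counts.
Then 16 days into July 2059.
Total: 28 + 30 + 31 + 30 + 31 + 31 + 30 + 31 + 30 + 31 + 31 + 28 + 31 + 30 + 31 + 30 + 31 + 31 + 30 + 31 + 30 + 31 + 31 + 28 + 31 + 30 + 31 + 30 + 16 = 865.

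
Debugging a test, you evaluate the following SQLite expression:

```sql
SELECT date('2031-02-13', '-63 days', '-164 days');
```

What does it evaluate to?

2030-07-01

Applying '-63 days' to 2031-02-13: counting 63 days back gives 2030-12-12.
Applying '-164 days' to 2030-12-12: counting 164 days back gives 2030-07-01.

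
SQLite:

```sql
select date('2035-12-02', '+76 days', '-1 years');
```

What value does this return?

2035-02-16

Applying '+76 days' to 2035-12-02: counting 76 days forward gives 2036-02-16.
Adding -1 year to 2036-02-16 gives 2035-02-16.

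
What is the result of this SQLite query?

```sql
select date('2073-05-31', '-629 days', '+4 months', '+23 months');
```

2073-12-10

Applying '-629 days' to 2073-05-31: counting 629 days back gives 2071-09-10.
Adding +4 months to 2071-09-10 gives 2072-01-10.
Adding +23 months to 2072-01-10 gives 2073-12-10.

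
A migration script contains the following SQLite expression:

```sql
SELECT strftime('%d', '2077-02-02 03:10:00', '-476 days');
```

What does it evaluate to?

First apply '-476 days': 2077-02-02 03:10:00 → 2075-10-15 03:10:00.
`%d` extracts the 2-digit day of month: 15.

15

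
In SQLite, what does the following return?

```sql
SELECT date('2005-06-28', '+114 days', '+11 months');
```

2006-09-20

Applying '+114 days' to 2005-06-28: counting 114 days forward gives 2005-10-20.
Adding +11 months to 2005-10-20 gives 2006-09-20.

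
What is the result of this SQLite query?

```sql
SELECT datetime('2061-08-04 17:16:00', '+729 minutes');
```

729 minutes = 12h 9m; +729 minutes from 2061-08-04 17:16:00 is 2061-08-05 05:25:00 (crosses midnight).

2061-08-05 05:25:00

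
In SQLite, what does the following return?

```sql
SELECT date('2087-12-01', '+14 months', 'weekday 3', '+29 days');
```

2089-03-03

Adding +14 months to 2087-12-01 gives 2089-02-01.
`weekday 3` advances to the next Wednesday; 2089-02-01 is a Tuesday, so it moves forward to 2089-02-02.
February 2089 has 28 days; 26 remain after the 2nd, so 27 days reach 2089-03-01.
Advancing 2 more days within March lands on 2089-03-03.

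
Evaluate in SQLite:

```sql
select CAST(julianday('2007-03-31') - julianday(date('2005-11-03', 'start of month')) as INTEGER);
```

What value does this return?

`start of month` rewinds 2005-11-03 to 2005-11-01.
29 days remain in November 2005 after the 1st (30 − 1).
Full months from December 2005 through February 2007 contribute their day counts.
Then 31 days into March 2007.
Total: 29 + 31 + 31 + 28 + 31 + 30 + 31 + 30 + 31 + 31 + 30 + 31 + 30 + 31 + 31 + 28 + 31 = 515.

515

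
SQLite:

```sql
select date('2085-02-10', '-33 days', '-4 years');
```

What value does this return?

Going back 10 days from 2085-02-10 reaches 2085-01-31 (last day of January, 31 days).
Going back 23 days within January lands on 2085-01-08.
Adding -4 years to 2085-01-08 gives 2081-01-08.

2081-01-08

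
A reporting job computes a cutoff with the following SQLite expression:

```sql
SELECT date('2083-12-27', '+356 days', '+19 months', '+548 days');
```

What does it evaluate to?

Applying '+356 days' to 2083-12-27: counting 356 days forward gives 2084-12-17.
Adding +19 months to 2084-12-17 gives 2086-07-17.
Applying '+548 days' to 2086-07-17: counting 548 days forward gives 2088-01-16.

2088-01-16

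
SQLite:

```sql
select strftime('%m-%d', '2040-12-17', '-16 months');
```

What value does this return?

First apply '-16 months': 2040-12-17 → 2039-08-17.
`%m-%d` extracts the month-day: 08-17.

08-17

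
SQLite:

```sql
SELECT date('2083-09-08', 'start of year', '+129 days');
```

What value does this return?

`start of year` rewinds 2083-09-08 to 2083-01-01.
Applying '+129 days' to 2083-01-01: counting 129 days forward gives 2083-05-10.

2083-05-10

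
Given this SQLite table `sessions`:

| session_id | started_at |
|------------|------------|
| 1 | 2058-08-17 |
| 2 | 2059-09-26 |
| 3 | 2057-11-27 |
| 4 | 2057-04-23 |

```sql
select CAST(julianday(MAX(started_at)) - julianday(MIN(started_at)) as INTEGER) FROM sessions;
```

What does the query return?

886

MIN = 2057-04-23, MAX = 2059-09-26.
7 days remain in April 2057 after the 23rd (30 − 23).
Full months from May 2057 through August 2059 contribute their day counts.
Then 26 days into September 2059.
Total: 7 + 31 + 30 + 31 + 31 + 30 + 31 + 30 + 31 + 31 + 28 + 31 + 30 + 31 + 30 + 31 + 31 + 30 + 31 + 30 + 31 + 31 + 28 + 31 + 30 + 31 + 30 + 31 + 31 + 26 = 886.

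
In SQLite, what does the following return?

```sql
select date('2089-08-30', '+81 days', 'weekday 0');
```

Applying '+81 days' to 2089-08-30: counting 81 days forward gives 2089-11-19.
`weekday 0` advances to the next Sunday; 2089-11-19 is a Saturday, so it moves forward to 2089-11-20.

2089-11-20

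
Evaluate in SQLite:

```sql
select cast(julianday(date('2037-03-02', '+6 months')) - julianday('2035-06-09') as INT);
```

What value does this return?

816

Adding +6 months to 2037-03-02 gives 2037-09-02.
21 days remain in June 2035 after the 9th (30 − 9).
Full months from July 2035 through August 2037 contribute their day counts.
Then 2 days into September 2037.
Total: 21 + 31 + 31 + 30 + 31 + 30 + 31 + 31 + 29 + 31 + 30 + 31 + 30 + 31 + 31 + 30 + 31 + 30 + 31 + 31 + 28 + 31 + 30 + 31 + 30 + 31 + 31 + 2 = 816.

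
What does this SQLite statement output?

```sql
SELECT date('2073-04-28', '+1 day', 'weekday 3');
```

Advancing 1 more day within April lands on 2073-04-29.
`weekday 3` advances to the next Wednesday; 2073-04-29 is a Saturday, so it moves forward to 2073-05-03.

2073-05-03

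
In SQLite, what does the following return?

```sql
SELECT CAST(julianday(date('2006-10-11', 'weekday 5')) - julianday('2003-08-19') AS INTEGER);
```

`weekday 5` advances to the next Friday; 2006-10-11 is a Wednesday, so it moves forward to 2006-10-13.
12 days remain in August 2003 after the 19th (31 − 19).
Full months from September 2003 through September 2006 contribute their day counts.
Then 13 days into October 2006.
Total: 12 + 30 + 31 + 30 + 31 + 31 + 29 + 31 + 30 + 31 + 30 + 31 + 31 + 30 + 31 + 30 + 31 + 31 + 28 + 31 + 30 + 31 + 30 + 31 + 31 + 30 + 31 + 30 + 31 + 31 + 28 + 31 + 30 + 31 + 30 + 31 + 31 + 30 + 13 = 1151.

1151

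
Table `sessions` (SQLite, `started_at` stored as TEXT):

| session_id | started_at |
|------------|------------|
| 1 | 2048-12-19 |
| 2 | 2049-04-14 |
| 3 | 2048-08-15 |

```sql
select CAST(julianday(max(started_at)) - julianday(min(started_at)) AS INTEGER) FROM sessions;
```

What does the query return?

MIN = 2048-08-15, MAX = 2049-04-14.
16 days remain in August 2048 after the 15th (31 − 15).
Full months from September 2048 through March 2049 contribute their day counts.
Then 14 days into April 2049.
Total: 16 + 30 + 31 + 30 + 31 + 31 + 28 + 31 + 14 = 242.

242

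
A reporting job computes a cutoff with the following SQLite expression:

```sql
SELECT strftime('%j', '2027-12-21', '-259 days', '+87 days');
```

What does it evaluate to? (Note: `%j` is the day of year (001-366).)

183

First apply '-259 days', '+87 days': 2027-12-21 → 2027-07-02.
Day-of-year for 2027-07-02: days since 2027-01-01 inclusive = 183, zero-padded to 183.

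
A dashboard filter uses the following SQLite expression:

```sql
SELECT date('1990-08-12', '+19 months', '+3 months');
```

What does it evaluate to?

Adding +19 months to 1990-08-12 gives 1992-03-12.
Adding +3 months to 1992-03-12 gives 1992-06-12.

1992-06-12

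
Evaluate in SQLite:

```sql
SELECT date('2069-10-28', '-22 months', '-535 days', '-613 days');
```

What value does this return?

Adding -22 months to 2069-10-28 gives 2067-12-28.
Applying '-535 days' to 2067-12-28: counting 535 days back gives 2066-07-11.
Applying '-613 days' to 2066-07-11: counting 613 days back gives 2064-11-05.

2064-11-05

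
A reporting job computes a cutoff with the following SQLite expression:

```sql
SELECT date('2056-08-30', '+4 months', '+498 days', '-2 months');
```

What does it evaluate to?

Adding +4 months to 2056-08-30 gives 2056-12-30.
Applying '+498 days' to 2056-12-30: counting 498 days forward gives 2058-05-12.
Adding -2 months to 2058-05-12 gives 2058-03-12.

2058-03-12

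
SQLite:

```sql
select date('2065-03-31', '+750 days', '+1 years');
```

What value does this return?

2068-04-20

Applying '+750 days' to 2065-03-31: counting 750 days forward gives 2067-04-20.
Adding +1 year to 2067-04-20 gives 2068-04-20.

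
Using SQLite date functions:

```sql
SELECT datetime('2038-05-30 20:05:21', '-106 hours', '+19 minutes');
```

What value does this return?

-106 hours from 2038-05-30 20:05:21 is 2038-05-26 10:05:21 (crosses midnight).
+19 minutes from 2038-05-26 10:05:21 is 2038-05-26 10:24:21.

2038-05-26 10:24:21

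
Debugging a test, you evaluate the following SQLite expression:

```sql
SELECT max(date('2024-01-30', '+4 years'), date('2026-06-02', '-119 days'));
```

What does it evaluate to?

2028-01-30

date('2024-01-30', '+4 years') → 2028-01-30.
date('2026-06-02', '-119 days') → 2026-02-03.
Later of the two is 2028-01-30.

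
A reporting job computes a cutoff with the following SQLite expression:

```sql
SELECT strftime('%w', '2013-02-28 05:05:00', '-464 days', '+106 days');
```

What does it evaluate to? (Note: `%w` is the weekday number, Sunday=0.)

3

First apply '-464 days', '+106 days': 2013-02-28 05:05:00 → 2012-03-07 05:05:00.
2012-03-07 is a Wednesday; with Sunday=0 that is 3.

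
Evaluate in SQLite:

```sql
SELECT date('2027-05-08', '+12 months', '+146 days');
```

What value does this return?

2028-10-01

Adding +12 months to 2027-05-08 gives 2028-05-08.
Applying '+146 days' to 2028-05-08: counting 146 days forward gives 2028-10-01.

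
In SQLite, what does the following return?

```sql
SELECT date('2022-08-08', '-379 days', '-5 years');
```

2016-07-25

Applying '-379 days' to 2022-08-08: counting 379 days back gives 2021-07-25.
Adding -5 years to 2021-07-25 gives 2016-07-25.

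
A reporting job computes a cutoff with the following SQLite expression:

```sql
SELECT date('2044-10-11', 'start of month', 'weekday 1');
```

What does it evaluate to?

`start of month` rewinds 2044-10-11 to 2044-10-01.
`weekday 1` advances to the next Monday; 2044-10-01 is a Saturday, so it moves forward to 2044-10-03.

2044-10-03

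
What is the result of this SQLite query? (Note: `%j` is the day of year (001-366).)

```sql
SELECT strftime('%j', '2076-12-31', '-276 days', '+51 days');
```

141

First apply '-276 days', '+51 days': 2076-12-31 → 2076-05-20.
Day-of-year for 2076-05-20: days since 2076-01-01 inclusive = 141, zero-padded to 141.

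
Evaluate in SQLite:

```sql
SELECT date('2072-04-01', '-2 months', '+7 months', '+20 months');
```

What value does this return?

Adding -2 months to 2072-04-01 gives 2072-02-01.
Adding +7 months to 2072-02-01 gives 2072-09-01.
Adding +20 months to 2072-09-01 gives 2074-05-01.

2074-05-01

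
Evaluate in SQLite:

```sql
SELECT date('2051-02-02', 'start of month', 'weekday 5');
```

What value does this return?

2051-02-03

`start of month` rewinds 2051-02-02 to 2051-02-01.
`weekday 5` advances to the next Friday; 2051-02-01 is a Wednesday, so it moves forward to 2051-02-03.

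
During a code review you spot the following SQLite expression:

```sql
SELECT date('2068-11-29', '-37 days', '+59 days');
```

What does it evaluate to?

Going back 29 days from 2068-11-29 reaches 2068-10-31 (last day of October, 31 days).
Going back 8 days within October lands on 2068-10-23.
Applying '+59 days' to 2068-10-23: counting 59 days forward gives 2068-12-21.

2068-12-21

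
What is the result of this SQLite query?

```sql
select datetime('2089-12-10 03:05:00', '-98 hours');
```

-98 hours from 2089-12-10 03:05:00 is 2089-12-06 01:05:00 (crosses midnight).

2089-12-06 01:05:00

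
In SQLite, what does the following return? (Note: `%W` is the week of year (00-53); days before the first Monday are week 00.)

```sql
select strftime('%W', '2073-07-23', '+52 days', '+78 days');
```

First apply '+52 days', '+78 days': 2073-07-23 → 2073-11-30.
2073-11-30 is a Thursday. SQLite's %W counts Mondays since the year started; the result is 48.

48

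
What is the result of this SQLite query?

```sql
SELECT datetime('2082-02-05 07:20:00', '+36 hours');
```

+36 hours from 2082-02-05 07:20:00 is 2082-02-06 19:20:00 (crosses midnight).

2082-02-06 19:20:00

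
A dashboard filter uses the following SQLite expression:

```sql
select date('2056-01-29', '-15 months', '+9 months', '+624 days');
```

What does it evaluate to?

2057-04-13

Adding -15 months to 2056-01-29 gives 2054-10-29.
Adding +9 months to 2054-10-29 gives 2055-07-29.
Applying '+624 days' to 2055-07-29: counting 624 days forward gives 2057-04-13.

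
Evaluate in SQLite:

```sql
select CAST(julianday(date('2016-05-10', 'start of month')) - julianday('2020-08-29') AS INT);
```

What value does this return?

-1581

`start of month` rewinds 2016-05-10 to 2016-05-01.
30 days remain in May 2016 after the 1st (31 − 1).
Full months from June 2016 through July 2020 contribute their day counts.
Then 29 days into August 2020.
Total: 30 + 30 + 31 + 31 + 30 + 31 + 30 + 31 + 31 + 28 + 31 + 30 + 31 + 30 + 31 + 31 + 30 + 31 + 30 + 31 + 31 + 28 + 31 + 30 + 31 + 30 + 31 + 31 + 30 + 31 + 30 + 31 + 31 + 28 + 31 + 30 + 31 + 30 + 31 + 31 + 30 + 31 + 30 + 31 + 31 + 29 + 31 + 30 + 31 + 30 + 31 + 29 = 1581.
The subtraction is earlier − later, so the result is −1581 → -1581.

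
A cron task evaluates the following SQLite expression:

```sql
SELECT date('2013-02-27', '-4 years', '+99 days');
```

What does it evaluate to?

2009-06-06

Adding -4 years to 2013-02-27 gives 2009-02-27.
Applying '+99 days' to 2009-02-27: counting 99 days forward gives 2009-06-06.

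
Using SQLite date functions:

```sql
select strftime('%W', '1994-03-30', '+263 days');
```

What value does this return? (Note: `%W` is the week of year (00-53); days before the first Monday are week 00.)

50

First apply '+263 days': 1994-03-30 → 1994-12-18.
1994-12-18 is a Sunday. SQLite's %W counts Mondays since the year started; the result is 50.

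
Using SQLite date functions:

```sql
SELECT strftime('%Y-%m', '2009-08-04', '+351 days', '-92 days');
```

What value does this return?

2010-04

First apply '+351 days', '-92 days': 2009-08-04 → 2010-04-20.
`%Y-%m` extracts the year-month: 2010-04.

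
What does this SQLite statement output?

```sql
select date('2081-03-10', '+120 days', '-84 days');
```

2081-04-15

Applying '+120 days' to 2081-03-10: counting 120 days forward gives 2081-07-08.
Applying '-84 days' to 2081-07-08: counting 84 days back gives 2081-04-15.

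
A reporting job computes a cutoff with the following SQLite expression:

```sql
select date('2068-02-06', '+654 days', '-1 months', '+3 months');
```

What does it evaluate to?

2070-01-21

Applying '+654 days' to 2068-02-06: counting 654 days forward gives 2069-11-21.
Adding -1 month to 2069-11-21 gives 2069-10-21.
Adding +3 months to 2069-10-21 gives 2070-01-21.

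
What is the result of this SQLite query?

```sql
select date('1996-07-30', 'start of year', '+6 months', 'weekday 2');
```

1996-07-02

`start of year` rewinds 1996-07-30 to 1996-01-01.
Adding +6 months to 1996-01-01 gives 1996-07-01.
`weekday 2` advances to the next Tuesday; 1996-07-01 is a Monday, so it moves forward to 1996-07-02.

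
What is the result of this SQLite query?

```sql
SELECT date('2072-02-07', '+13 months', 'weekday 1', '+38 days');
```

2073-04-20

Adding +13 months to 2072-02-07 gives 2073-03-07.
`weekday 1` advances to the next Monday; 2073-03-07 is a Tuesday, so it moves forward to 2073-03-13.
March 2073 has 31 days; 18 remain after the 13th, so 19 days reach 2073-04-01.
Advancing 19 more days within April lands on 2073-04-20.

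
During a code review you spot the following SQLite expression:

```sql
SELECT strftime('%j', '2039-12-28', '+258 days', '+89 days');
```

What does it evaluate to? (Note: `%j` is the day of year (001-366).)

First apply '+258 days', '+89 days': 2039-12-28 → 2040-12-09.
Day-of-year for 2040-12-09: days since 2040-01-01 inclusive = 344, zero-padded to 344.

344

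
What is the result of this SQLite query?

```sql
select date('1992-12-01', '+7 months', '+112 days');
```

Adding +7 months to 1992-12-01 gives 1993-07-01.
Applying '+112 days' to 1993-07-01: counting 112 days forward gives 1993-10-21.

1993-10-21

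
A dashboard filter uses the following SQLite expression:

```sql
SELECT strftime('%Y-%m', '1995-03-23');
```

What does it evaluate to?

`%Y-%m` extracts the year-month: 1995-03.

1995-03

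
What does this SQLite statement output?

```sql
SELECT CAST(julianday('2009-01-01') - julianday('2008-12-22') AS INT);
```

9 days remain in December 2008 after the 22nd (31 − 22).
Then 1 day into January 2009.
Total: 9 + 1 = 10.

10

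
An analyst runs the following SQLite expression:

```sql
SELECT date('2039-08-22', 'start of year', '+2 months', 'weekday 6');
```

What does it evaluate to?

`start of year` rewinds 2039-08-22 to 2039-01-01.
Adding +2 months to 2039-01-01 gives 2039-03-01.
`weekday 6` advances to the next Saturday; 2039-03-01 is a Tuesday, so it moves forward to 2039-03-05.

2039-03-05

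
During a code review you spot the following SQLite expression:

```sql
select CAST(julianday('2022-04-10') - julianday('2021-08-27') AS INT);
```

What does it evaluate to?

4 days remain in August 2021 after the 27th (31 − 27).
Full months from September 2021 through March 2022 contribute their day counts.
Then 10 days into April 2022.
Total: 4 + 30 + 31 + 30 + 31 + 31 + 28 + 31 + 10 = 226.

226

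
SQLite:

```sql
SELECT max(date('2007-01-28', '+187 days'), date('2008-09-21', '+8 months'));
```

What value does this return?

2009-05-21

date('2007-01-28', '+187 days') → 2007-08-03.
date('2008-09-21', '+8 months') → 2009-05-21.
Later of the two is 2009-05-21.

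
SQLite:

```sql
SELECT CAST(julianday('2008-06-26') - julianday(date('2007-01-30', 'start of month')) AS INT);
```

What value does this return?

542

`start of month` rewinds 2007-01-30 to 2007-01-01.
30 days remain in January 2007 after the 1st (31 − 1).
Full months from February 2007 through May 2008 contribute their day counts.
Then 26 days into June 2008.
Total: 30 + 28 + 31 + 30 + 31 + 30 + 31 + 31 + 30 + 31 + 30 + 31 + 31 + 29 + 31 + 30 + 31 + 26 = 542.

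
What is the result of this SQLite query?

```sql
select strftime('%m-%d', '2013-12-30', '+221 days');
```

First apply '+221 days': 2013-12-30 → 2014-08-08.
`%m-%d` extracts the month-day: 08-08.

08-08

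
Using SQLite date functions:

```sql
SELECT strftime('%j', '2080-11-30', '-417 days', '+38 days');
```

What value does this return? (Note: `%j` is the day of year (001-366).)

321

First apply '-417 days', '+38 days': 2080-11-30 → 2079-11-17.
Day-of-year for 2079-11-17: days since 2079-01-01 inclusive = 321, zero-padded to 321.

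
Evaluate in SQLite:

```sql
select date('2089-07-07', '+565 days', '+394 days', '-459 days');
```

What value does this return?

2090-11-19

Applying '+565 days' to 2089-07-07: counting 565 days forward gives 2091-01-23.
Applying '+394 days' to 2091-01-23: counting 394 days forward gives 2092-02-21.
Applying '-459 days' to 2092-02-21: counting 459 days back gives 2090-11-19.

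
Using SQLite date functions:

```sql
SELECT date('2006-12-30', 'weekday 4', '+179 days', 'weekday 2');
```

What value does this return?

`weekday 4` advances to the next Thursday; 2006-12-30 is a Saturday, so it moves forward to 2007-01-04.
Applying '+179 days' to 2007-01-04: counting 179 days forward gives 2007-07-02.
`weekday 2` advances to the next Tuesday; 2007-07-02 is a Monday, so it moves forward to 2007-07-03.

2007-07-03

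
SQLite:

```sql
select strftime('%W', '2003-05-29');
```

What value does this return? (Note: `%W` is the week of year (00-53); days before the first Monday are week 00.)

21

2003-05-29 is a Thursday. SQLite's %W counts Mondays since the year started; the result is 21.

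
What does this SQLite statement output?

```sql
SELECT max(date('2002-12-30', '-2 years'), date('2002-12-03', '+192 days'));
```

date('2002-12-30', '-2 years') → 2000-12-30.
date('2002-12-03', '+192 days') → 2003-06-13.
Later of the two is 2003-06-13.

2003-06-13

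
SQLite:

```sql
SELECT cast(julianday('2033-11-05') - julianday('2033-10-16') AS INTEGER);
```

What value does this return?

20

15 days remain in October 2033 after the 16th (31 − 16).
Then 5 days into November 2033.
Total: 15 + 5 = 20.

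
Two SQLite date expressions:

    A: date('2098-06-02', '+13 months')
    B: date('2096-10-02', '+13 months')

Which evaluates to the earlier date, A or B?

B

A = 2099-07-02.
B = 2097-11-02.
B is earlier.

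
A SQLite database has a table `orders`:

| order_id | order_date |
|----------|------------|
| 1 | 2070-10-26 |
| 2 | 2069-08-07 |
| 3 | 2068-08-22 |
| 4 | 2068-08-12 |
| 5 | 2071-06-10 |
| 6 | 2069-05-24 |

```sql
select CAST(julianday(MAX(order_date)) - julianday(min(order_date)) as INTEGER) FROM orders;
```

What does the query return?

1032

MIN = 2068-08-12, MAX = 2071-06-10.
19 days remain in August 2068 after the 12th (31 − 12).
Full months from September 2068 through May 2071 contribute their day counts.
Then 10 days into June 2071.
Total: 19 + 30 + 31 + 30 + 31 + 31 + 28 + 31 + 30 + 31 + 30 + 31 + 31 + 30 + 31 + 30 + 31 + 31 + 28 + 31 + 30 + 31 + 30 + 31 + 31 + 30 + 31 + 30 + 31 + 31 + 28 + 31 + 30 + 31 + 10 = 1032.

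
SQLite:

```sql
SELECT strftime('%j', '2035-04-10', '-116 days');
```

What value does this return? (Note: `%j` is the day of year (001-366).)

349

First apply '-116 days': 2035-04-10 → 2034-12-15.
Day-of-year for 2034-12-15: days since 2034-01-01 inclusive = 349, zero-padded to 349.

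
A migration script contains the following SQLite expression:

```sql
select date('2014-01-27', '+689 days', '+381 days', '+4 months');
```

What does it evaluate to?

2017-05-01

Applying '+689 days' to 2014-01-27: counting 689 days forward gives 2015-12-17.
Applying '+381 days' to 2015-12-17: counting 381 days forward gives 2017-01-01.
Adding +4 months to 2017-01-01 gives 2017-05-01.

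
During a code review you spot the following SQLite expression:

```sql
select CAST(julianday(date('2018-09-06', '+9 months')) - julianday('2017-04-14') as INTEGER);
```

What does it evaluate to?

Adding +9 months to 2018-09-06 gives 2019-06-06.
16 days remain in April 2017 after the 14th (30 − 14).
Full months from May 2017 through May 2019 contribute their day counts.
Then 6 days into June 2019.
Total: 16 + 31 + 30 + 31 + 31 + 30 + 31 + 30 + 31 + 31 + 28 + 31 + 30 + 31 + 30 + 31 + 31 + 30 + 31 + 30 + 31 + 31 + 28 + 31 + 30 + 31 + 6 = 783.

783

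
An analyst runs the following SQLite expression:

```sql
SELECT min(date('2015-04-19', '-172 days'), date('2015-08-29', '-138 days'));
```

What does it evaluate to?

date('2015-04-19', '-172 days') → 2014-10-29.
date('2015-08-29', '-138 days') → 2015-04-13.
Earlier of the two is 2014-10-29.

2014-10-29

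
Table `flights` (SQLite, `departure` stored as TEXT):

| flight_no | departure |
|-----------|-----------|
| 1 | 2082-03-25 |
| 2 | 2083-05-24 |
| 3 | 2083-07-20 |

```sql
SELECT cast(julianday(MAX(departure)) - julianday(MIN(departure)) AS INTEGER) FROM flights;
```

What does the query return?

MIN = 2082-03-25, MAX = 2083-07-20.
6 days remain in March 2082 after the 25th (31 − 25).
Full months from April 2082 through June 2083 contribute their day counts.
Then 20 days into July 2083.
Total: 6 + 30 + 31 + 30 + 31 + 31 + 30 + 31 + 30 + 31 + 31 + 28 + 31 + 30 + 31 + 30 + 20 = 482.

482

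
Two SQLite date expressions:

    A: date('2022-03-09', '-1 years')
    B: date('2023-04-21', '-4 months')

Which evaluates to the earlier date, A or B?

A = 2021-03-09.
B = 2022-12-21.
A is earlier.

A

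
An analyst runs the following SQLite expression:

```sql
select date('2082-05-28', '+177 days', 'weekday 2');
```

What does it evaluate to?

2082-11-24

Applying '+177 days' to 2082-05-28: counting 177 days forward gives 2082-11-21.
`weekday 2` advances to the next Tuesday; 2082-11-21 is a Saturday, so it moves forward to 2082-11-24.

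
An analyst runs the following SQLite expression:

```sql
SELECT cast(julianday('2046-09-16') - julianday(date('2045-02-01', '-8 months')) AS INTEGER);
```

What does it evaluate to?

837

Adding -8 months to 2045-02-01 gives 2044-06-01.
29 days remain in June 2044 after the 1st (30 − 1).
Full months from July 2044 through August 2046 contribute their day counts.
Then 16 days into September 2046.
Total: 29 + 31 + 31 + 30 + 31 + 30 + 31 + 31 + 28 + 31 + 30 + 31 + 30 + 31 + 31 + 30 + 31 + 30 + 31 + 31 + 28 + 31 + 30 + 31 + 30 + 31 + 31 + 16 = 837.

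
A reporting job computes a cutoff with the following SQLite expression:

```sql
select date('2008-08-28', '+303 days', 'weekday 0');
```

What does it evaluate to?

2009-06-28

Applying '+303 days' to 2008-08-28: counting 303 days forward gives 2009-06-27.
`weekday 0` advances to the next Sunday; 2009-06-27 is a Saturday, so it moves forward to 2009-06-28.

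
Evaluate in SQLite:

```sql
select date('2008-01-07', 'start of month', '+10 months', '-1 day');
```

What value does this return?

`start of month` rewinds 2008-01-07 to 2008-01-01.
Adding +10 months to 2008-01-01 gives 2008-11-01.
Going back 1 day from 2008-11-01 reaches 2008-10-31 (last day of October, 31 days).

2008-10-31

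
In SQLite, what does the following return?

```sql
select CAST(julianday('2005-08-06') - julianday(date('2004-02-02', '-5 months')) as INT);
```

Adding -5 months to 2004-02-02 gives 2003-09-02.
28 days remain in September 2003 after the 2nd (30 − 2).
Full months from October 2003 through July 2005 contribute their day counts.
Then 6 days into August 2005.
Total: 28 + 31 + 30 + 31 + 31 + 29 + 31 + 30 + 31 + 30 + 31 + 31 + 30 + 31 + 30 + 31 + 31 + 28 + 31 + 30 + 31 + 30 + 31 + 6 = 704.

704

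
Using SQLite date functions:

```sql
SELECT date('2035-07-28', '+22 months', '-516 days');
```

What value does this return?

2035-12-29

Adding +22 months to 2035-07-28 gives 2037-05-28.
Applying '-516 days' to 2037-05-28: counting 516 days back gives 2035-12-29.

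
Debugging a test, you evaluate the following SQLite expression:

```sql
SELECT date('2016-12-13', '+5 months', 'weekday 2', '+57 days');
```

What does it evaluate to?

2017-07-12

Adding +5 months to 2016-12-13 gives 2017-05-13.
`weekday 2` advances to the next Tuesday; 2017-05-13 is a Saturday, so it moves forward to 2017-05-16.
Applying '+57 days' to 2017-05-16: counting 57 days forward gives 2017-07-12.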